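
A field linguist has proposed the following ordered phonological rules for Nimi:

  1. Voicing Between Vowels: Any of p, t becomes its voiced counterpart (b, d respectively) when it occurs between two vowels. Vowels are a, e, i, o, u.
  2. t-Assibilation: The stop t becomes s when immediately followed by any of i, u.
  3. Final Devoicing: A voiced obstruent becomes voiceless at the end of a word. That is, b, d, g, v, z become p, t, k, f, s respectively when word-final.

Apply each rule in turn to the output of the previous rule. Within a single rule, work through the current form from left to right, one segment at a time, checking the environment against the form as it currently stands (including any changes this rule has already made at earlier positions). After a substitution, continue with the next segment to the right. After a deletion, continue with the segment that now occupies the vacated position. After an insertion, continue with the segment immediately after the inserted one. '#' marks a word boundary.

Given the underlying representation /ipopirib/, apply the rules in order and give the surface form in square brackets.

1 Voicing Between Vowels: [ipopirib] → [ibobirib]
2 t-Assibilation: no change — [ibobirib]
3 Final Devoicing: [ibobirib] → [ibobirip]

[ibobirip]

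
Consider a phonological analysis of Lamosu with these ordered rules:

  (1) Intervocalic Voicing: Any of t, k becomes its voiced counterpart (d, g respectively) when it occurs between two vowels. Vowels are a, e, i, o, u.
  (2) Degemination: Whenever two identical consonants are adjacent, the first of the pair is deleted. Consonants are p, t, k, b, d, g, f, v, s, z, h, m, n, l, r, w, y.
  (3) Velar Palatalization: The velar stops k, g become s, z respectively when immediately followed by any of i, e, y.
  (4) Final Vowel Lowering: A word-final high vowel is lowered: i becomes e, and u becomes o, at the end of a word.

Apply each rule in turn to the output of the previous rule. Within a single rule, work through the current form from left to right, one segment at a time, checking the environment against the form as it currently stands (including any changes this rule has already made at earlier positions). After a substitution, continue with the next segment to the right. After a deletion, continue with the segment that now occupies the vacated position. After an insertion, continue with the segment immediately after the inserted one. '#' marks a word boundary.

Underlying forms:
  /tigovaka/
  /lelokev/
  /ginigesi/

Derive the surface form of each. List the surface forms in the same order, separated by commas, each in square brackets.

[tigovaga], [lelozev], [zinizese]

/tigovaka/:
  (1) Intervocalic Voicing: [tigovaka] → [tigovaga]
  (2) Degemination: no change — [tigovaga]
  (3) Velar Palatalization: no change — [tigovaga]
  (4) Final Vowel Lowering: no change — [tigovaga]
/lelokev/:
  (1) Intervocalic Voicing: [lelokev] → [lelogev]
  (2) Degemination: no change — [lelogev]
  (3) Velar Palatalization: [lelogev] → [lelozev]
  (4) Final Vowel Lowering: no change — [lelozev]
/ginigesi/:
  (1) Intervocalic Voicing: no change — [ginigesi]
  (2) Degemination: no change — [ginigesi]
  (3) Velar Palatalization: [ginigesi] → [zinizesi]
  (4) Final Vowel Lowering: [zinizesi] → [zinizese]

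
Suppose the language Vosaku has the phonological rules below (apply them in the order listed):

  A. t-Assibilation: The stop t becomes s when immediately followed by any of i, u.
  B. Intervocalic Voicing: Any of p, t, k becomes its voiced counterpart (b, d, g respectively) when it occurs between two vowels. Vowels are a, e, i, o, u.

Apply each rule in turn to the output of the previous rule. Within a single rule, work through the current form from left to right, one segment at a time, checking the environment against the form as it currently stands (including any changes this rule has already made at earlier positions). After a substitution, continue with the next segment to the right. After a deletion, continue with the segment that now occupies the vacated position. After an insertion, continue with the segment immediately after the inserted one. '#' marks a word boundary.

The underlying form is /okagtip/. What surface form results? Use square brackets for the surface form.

A t-Assibilation: [okagtip] → [okagsip]
B Intervocalic Voicing: [okagsip] → [ogagsip]

[ogagsip]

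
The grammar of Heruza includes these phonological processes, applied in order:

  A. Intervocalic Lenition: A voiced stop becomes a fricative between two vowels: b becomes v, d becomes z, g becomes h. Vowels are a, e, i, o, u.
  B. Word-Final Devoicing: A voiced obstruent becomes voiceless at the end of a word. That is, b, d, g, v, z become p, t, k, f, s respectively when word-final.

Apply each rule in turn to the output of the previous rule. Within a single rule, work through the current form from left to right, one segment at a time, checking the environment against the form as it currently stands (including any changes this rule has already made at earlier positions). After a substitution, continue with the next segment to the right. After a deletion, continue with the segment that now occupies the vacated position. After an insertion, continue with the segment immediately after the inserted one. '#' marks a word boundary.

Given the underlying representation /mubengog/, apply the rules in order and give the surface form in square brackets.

A Intervocalic Lenition: [mubengog] → [muvengog]
B Word-Final Devoicing: [muvengog] → [muvengok]

[muvengok]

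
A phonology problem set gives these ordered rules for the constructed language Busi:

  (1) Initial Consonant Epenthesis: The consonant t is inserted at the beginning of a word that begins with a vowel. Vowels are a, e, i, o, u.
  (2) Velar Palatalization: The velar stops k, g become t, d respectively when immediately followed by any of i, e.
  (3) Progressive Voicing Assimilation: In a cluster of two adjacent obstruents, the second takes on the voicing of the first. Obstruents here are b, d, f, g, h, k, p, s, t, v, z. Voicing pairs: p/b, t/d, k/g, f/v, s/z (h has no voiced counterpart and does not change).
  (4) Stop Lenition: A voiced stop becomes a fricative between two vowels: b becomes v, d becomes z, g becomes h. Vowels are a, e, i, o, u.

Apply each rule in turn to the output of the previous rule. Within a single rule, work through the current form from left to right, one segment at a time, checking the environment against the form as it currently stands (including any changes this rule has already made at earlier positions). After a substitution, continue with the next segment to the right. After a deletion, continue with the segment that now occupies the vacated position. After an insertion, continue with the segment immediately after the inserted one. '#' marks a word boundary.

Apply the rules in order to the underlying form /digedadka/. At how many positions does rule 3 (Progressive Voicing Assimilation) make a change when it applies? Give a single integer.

1

(1) Initial Consonant Epenthesis: no change — [digedadka]
(2) Velar Palatalization: [digedadka] → [didedadka]
(3) Progressive Voicing Assimilation: [didedadka] → [didedadga]
(4) Stop Lenition: [didedadga] → [dizezadga]
Rule 3 changed 1 position(s).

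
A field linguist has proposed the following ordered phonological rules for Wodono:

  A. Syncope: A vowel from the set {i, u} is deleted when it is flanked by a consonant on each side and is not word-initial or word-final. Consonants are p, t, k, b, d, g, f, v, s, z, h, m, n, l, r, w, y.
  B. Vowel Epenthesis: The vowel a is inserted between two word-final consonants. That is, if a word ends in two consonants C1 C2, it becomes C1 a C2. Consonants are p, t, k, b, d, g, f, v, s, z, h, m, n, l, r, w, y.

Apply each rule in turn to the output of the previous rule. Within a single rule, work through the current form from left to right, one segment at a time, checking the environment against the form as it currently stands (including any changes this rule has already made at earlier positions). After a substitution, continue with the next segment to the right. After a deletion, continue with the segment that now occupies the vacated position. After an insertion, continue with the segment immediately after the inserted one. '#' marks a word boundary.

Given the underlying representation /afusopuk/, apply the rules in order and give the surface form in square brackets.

[afsopak]

A Syncope: [afusopuk] → [afsopk]
B Vowel Epenthesis: [afsopk] → [afsopak]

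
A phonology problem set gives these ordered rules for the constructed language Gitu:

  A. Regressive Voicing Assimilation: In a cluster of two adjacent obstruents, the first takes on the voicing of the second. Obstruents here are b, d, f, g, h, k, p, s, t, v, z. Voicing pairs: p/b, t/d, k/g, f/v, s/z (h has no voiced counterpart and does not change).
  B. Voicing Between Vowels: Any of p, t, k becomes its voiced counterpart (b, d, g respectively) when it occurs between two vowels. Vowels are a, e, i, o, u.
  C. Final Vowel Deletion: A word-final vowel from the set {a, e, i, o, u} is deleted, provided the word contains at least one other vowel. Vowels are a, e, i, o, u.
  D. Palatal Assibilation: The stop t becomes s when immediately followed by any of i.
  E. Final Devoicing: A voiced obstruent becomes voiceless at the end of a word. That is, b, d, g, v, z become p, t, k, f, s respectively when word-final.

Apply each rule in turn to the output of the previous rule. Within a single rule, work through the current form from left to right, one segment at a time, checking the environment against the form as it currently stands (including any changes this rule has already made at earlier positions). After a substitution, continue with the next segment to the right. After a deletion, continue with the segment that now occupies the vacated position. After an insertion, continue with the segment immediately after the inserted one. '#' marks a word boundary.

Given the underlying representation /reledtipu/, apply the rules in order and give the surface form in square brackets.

A Regressive Voicing Assimilation: [reledtipu] → [relettipu]
B Voicing Between Vowels: [relettipu] → [relettibu]
C Final Vowel Deletion: [relettibu] → [relettib]
D Palatal Assibilation: [relettib] → [reletsib]
E Final Devoicing: [reletsib] → [reletsip]

[reletsip]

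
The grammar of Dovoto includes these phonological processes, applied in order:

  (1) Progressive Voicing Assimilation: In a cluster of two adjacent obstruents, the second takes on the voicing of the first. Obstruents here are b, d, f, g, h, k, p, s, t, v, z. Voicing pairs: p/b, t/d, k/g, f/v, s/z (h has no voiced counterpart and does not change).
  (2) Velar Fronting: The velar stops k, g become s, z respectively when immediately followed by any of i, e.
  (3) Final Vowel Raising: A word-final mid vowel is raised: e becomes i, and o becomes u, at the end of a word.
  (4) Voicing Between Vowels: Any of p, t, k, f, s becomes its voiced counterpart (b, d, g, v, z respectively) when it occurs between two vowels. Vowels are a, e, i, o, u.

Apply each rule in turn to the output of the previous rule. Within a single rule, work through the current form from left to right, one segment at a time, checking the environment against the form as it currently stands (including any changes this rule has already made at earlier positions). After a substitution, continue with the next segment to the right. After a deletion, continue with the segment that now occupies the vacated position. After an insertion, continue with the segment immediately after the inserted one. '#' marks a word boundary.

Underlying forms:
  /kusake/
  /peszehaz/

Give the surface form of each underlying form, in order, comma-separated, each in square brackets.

[kuzazi], [pessehaz]

/kusake/:
  (1) Progressive Voicing Assimilation: no change — [kusake]
  (2) Velar Fronting: [kusake] → [kusase]
  (3) Final Vowel Raising: [kusase] → [kusasi]
  (4) Voicing Between Vowels: [kusasi] → [kuzazi]
/peszehaz/:
  (1) Progressive Voicing Assimilation: [peszehaz] → [pessehaz]
  (2) Velar Fronting: no change — [pessehaz]
  (3) Final Vowel Raising: no change — [pessehaz]
  (4) Voicing Between Vowels: no change — [pessehaz]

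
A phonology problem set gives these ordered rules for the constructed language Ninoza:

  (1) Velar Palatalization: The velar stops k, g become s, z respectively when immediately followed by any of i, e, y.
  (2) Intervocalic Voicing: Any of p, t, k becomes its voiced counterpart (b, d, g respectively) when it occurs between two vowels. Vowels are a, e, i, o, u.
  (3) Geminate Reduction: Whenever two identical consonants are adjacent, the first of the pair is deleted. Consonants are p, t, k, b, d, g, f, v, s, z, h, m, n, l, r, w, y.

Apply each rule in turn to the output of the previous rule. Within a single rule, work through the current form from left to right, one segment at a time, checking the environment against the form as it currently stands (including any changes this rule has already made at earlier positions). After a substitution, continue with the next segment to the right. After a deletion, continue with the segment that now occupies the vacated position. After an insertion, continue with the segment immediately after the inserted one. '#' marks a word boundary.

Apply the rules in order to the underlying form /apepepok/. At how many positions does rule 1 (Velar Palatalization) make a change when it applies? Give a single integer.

(1) Velar Palatalization: no change — [apepepok]
(2) Intervocalic Voicing: [apepepok] → [abebebok]
(3) Geminate Reduction: no change — [abebebok]
Rule 1 changed 0 position(s).

0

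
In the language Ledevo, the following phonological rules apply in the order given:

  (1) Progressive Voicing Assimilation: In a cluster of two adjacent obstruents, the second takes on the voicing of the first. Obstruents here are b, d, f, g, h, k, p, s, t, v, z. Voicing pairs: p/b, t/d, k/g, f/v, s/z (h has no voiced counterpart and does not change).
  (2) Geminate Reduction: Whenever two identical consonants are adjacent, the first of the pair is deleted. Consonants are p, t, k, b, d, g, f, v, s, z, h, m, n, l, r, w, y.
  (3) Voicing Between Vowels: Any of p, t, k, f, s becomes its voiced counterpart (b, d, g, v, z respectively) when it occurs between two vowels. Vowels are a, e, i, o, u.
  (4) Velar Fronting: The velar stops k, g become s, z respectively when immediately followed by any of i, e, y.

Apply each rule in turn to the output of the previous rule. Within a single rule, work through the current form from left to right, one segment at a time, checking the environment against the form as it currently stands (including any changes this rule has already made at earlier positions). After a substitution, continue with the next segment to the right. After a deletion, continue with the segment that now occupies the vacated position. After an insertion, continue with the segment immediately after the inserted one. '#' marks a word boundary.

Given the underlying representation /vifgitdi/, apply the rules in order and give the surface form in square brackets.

[vifsidi]

(1) Progressive Voicing Assimilation: [vifgitdi] → [vifkitti]
(2) Geminate Reduction: [vifkitti] → [vifkiti]
(3) Voicing Between Vowels: [vifkiti] → [vifkidi]
(4) Velar Fronting: [vifkidi] → [vifsidi]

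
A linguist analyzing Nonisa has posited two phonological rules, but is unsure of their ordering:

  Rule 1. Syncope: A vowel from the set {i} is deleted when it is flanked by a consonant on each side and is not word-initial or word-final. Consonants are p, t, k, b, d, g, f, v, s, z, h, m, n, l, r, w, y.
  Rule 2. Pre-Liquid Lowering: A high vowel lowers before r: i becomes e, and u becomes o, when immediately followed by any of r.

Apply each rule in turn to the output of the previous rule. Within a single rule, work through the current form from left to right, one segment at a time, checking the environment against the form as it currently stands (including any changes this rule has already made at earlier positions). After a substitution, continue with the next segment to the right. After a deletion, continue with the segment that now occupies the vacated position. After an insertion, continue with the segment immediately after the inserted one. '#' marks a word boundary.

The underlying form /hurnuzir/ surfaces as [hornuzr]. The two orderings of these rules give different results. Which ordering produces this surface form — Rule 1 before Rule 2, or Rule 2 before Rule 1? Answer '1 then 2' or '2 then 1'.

1 then 2

Order 1 then 2:
  1 Syncope: [hurnuzir] → [hurnuzr]
  2 Pre-Liquid Lowering: [hurnuzr] → [hornuzr]
  result: [hornuzr]
Order 2 then 1:
  2 Pre-Liquid Lowering: [hurnuzir] → [hornuzer]
  1 Syncope: no change — [hornuzer]
  result: [hornuzer]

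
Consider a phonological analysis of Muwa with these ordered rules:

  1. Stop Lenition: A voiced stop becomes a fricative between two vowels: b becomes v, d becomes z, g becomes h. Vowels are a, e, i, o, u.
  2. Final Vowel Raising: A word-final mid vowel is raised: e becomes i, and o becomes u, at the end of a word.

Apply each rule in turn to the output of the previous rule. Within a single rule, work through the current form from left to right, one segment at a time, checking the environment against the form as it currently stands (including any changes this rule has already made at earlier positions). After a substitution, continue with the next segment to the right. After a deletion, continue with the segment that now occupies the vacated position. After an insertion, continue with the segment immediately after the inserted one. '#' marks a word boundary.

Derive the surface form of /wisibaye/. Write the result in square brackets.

[wisivayi]

1 Stop Lenition: [wisibaye] → [wisivaye]
2 Final Vowel Raising: [wisivaye] → [wisivayi]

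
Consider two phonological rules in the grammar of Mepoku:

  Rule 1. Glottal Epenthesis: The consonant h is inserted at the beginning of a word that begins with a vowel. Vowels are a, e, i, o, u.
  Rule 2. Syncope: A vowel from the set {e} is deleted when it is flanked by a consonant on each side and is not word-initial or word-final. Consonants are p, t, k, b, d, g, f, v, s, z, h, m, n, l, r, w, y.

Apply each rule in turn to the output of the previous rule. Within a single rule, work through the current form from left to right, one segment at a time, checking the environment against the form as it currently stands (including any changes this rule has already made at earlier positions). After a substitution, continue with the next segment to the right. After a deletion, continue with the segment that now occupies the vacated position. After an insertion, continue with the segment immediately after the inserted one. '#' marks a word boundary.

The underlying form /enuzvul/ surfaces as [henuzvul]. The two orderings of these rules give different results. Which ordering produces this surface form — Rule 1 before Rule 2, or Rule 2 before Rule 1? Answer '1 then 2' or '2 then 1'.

Order 1 then 2:
  1 Glottal Epenthesis: [enuzvul] → [henuzvul]
  2 Syncope: [henuzvul] → [hnuzvul]
  result: [hnuzvul]
Order 2 then 1:
  2 Syncope: no change — [enuzvul]
  1 Glottal Epenthesis: [enuzvul] → [henuzvul]
  result: [henuzvul]

2 then 1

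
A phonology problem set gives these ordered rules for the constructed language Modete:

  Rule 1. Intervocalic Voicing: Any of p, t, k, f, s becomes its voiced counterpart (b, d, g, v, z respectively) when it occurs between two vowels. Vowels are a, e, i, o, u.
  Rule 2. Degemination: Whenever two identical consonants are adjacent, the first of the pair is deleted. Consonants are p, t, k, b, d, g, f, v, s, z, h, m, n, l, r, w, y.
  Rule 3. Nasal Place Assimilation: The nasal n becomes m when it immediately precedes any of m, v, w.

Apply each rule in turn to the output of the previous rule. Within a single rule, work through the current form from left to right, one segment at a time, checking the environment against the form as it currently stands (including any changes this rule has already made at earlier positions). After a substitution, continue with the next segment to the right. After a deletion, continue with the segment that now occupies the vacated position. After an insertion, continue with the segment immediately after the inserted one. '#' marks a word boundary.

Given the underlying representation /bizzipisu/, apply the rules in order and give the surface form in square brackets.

Rule 1 Intervocalic Voicing: [bizzipisu] → [bizzibizu]
Rule 2 Degemination: [bizzibizu] → [bizibizu]
Rule 3 Nasal Place Assimilation: no change — [bizibizu]

[bizibizu]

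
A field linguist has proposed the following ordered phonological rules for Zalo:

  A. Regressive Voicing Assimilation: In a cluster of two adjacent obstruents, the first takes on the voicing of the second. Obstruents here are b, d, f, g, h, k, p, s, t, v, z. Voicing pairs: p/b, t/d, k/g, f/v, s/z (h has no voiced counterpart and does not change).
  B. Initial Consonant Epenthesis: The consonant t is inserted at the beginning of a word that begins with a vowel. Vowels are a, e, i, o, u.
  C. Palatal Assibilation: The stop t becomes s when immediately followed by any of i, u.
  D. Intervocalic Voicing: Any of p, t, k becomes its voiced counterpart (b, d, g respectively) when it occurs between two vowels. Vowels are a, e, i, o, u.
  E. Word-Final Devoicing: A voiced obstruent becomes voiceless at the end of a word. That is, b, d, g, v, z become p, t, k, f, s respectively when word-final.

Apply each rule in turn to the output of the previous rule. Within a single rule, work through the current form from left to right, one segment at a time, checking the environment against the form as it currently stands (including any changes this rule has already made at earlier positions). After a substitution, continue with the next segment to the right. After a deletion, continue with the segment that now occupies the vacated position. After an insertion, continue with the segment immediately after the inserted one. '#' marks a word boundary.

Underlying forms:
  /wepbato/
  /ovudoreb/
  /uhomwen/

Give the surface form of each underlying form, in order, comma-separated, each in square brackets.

/wepbato/:
  A Regressive Voicing Assimilation: [wepbato] → [webbato]
  B Initial Consonant Epenthesis: no change — [webbato]
  C Palatal Assibilation: no change — [webbato]
  D Intervocalic Voicing: [webbato] → [webbado]
  E Word-Final Devoicing: no change — [webbado]
/ovudoreb/:
  A Regressive Voicing Assimilation: no change — [ovudoreb]
  B Initial Consonant Epenthesis: [ovudoreb] → [tovudoreb]
  C Palatal Assibilation: no change — [tovudoreb]
  D Intervocalic Voicing: no change — [tovudoreb]
  E Word-Final Devoicing: [tovudoreb] → [tovudorep]
/uhomwen/:
  A Regressive Voicing Assimilation: no change — [uhomwen]
  B Initial Consonant Epenthesis: [uhomwen] → [tuhomwen]
  C Palatal Assibilation: [tuhomwen] → [suhomwen]
  D Intervocalic Voicing: no change — [suhomwen]
  E Word-Final Devoicing: no change — [suhomwen]

[webbado], [tovudorep], [suhomwen]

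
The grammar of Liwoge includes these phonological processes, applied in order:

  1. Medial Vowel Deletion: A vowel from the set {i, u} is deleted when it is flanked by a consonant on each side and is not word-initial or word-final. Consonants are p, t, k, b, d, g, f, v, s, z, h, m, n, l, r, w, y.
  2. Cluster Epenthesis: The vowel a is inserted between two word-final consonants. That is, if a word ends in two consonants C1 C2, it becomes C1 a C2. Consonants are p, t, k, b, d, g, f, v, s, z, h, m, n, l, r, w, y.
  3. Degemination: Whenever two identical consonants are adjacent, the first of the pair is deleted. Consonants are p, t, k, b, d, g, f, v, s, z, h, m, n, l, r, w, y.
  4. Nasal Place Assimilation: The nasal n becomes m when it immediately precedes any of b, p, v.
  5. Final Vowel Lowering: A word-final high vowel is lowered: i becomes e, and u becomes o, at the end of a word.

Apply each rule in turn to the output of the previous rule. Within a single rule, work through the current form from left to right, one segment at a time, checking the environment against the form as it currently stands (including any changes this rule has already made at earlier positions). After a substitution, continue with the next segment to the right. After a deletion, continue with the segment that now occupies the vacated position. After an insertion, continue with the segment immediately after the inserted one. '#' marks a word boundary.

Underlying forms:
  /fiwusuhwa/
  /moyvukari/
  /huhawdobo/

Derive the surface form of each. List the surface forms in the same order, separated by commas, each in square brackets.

/fiwusuhwa/:
  1 Medial Vowel Deletion: [fiwusuhwa] → [fwshwa]
  2 Cluster Epenthesis: no change — [fwshwa]
  3 Degemination: no change — [fwshwa]
  4 Nasal Place Assimilation: no change — [fwshwa]
  5 Final Vowel Lowering: no change — [fwshwa]
/moyvukari/:
  1 Medial Vowel Deletion: [moyvukari] → [moyvkari]
  2 Cluster Epenthesis: no change — [moyvkari]
  3 Degemination: no change — [moyvkari]
  4 Nasal Place Assimilation: no change — [moyvkari]
  5 Final Vowel Lowering: [moyvkari] → [moyvkare]
/huhawdobo/:
  1 Medial Vowel Deletion: [huhawdobo] → [hhawdobo]
  2 Cluster Epenthesis: no change — [hhawdobo]
  3 Degemination: [hhawdobo] → [hawdobo]
  4 Nasal Place Assimilation: no change — [hawdobo]
  5 Final Vowel Lowering: no change — [hawdobo]

[fwshwa], [moyvkare], [hawdobo]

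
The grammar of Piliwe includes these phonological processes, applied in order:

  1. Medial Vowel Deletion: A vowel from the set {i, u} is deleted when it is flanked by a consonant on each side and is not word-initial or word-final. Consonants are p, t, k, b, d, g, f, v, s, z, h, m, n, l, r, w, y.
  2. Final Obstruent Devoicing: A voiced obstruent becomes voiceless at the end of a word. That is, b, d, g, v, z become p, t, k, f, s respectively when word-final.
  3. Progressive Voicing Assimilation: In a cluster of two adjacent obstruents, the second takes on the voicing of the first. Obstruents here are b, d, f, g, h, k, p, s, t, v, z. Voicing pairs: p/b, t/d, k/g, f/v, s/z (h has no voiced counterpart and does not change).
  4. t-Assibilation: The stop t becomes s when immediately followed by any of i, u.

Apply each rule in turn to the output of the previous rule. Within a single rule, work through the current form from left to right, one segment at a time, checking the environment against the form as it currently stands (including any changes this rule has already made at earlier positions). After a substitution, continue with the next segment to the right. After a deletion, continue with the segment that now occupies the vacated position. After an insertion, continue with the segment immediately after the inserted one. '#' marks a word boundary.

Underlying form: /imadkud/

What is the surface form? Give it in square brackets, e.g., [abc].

[imadgd]

1 Medial Vowel Deletion: [imadkud] → [imadkd]
2 Final Obstruent Devoicing: [imadkd] → [imadkt]
3 Progressive Voicing Assimilation: [imadkt] → [imadgd]
4 t-Assibilation: no change — [imadgd]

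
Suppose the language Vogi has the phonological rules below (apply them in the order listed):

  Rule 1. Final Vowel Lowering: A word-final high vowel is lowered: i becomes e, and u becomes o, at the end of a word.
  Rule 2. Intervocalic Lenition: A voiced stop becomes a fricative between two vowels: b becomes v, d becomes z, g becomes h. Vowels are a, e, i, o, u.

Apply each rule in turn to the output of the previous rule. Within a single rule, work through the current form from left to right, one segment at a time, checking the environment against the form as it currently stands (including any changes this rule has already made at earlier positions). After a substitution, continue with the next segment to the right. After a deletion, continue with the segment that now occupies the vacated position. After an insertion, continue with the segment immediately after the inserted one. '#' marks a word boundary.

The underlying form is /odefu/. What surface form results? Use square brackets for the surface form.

[ozefo]

Rule 1 Final Vowel Lowering: [odefu] → [odefo]
Rule 2 Intervocalic Lenition: [odefo] → [ozefo]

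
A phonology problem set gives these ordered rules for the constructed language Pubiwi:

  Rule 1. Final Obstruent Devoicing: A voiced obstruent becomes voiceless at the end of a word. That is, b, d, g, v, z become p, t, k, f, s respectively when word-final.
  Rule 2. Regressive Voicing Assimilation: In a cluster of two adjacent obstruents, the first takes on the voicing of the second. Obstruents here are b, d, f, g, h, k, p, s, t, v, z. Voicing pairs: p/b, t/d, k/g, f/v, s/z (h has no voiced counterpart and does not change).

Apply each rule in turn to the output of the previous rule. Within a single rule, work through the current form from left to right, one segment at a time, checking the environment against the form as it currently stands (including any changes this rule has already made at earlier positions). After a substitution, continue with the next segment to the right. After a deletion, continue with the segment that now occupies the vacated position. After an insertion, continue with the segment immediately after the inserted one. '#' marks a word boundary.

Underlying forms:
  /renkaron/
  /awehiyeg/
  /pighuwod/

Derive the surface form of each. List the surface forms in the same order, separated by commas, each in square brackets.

/renkaron/:
  Rule 1 Final Obstruent Devoicing: no change — [renkaron]
  Rule 2 Regressive Voicing Assimilation: no change — [renkaron]
/awehiyeg/:
  Rule 1 Final Obstruent Devoicing: [awehiyeg] → [awehiyek]
  Rule 2 Regressive Voicing Assimilation: no change — [awehiyek]
/pighuwod/:
  Rule 1 Final Obstruent Devoicing: [pighuwod] → [pighuwot]
  Rule 2 Regressive Voicing Assimilation: [pighuwot] → [pikhuwot]

[renkaron], [awehiyek], [pikhuwot]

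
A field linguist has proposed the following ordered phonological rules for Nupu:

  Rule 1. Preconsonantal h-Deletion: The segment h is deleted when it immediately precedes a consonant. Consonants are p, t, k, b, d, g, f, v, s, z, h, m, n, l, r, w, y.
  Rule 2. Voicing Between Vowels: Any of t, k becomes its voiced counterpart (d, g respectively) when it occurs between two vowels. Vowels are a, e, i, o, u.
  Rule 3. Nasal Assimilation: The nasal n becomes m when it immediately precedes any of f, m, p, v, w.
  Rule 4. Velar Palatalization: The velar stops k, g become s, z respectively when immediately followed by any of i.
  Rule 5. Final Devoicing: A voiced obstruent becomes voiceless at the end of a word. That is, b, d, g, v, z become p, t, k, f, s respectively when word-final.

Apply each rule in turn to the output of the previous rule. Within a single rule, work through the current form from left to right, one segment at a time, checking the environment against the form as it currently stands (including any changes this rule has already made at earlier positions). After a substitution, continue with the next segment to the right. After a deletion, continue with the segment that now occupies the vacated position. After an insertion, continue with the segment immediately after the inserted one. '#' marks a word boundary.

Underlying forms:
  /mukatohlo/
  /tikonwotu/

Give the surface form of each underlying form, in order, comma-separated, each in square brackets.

/mukatohlo/:
  Rule 1 Preconsonantal h-Deletion: [mukatohlo] → [mukatolo]
  Rule 2 Voicing Between Vowels: [mukatolo] → [mugadolo]
  Rule 3 Nasal Assimilation: no change — [mugadolo]
  Rule 4 Velar Palatalization: no change — [mugadolo]
  Rule 5 Final Devoicing: no change — [mugadolo]
/tikonwotu/:
  Rule 1 Preconsonantal h-Deletion: no change — [tikonwotu]
  Rule 2 Voicing Between Vowels: [tikonwotu] → [tigonwodu]
  Rule 3 Nasal Assimilation: [tigonwodu] → [tigomwodu]
  Rule 4 Velar Palatalization: no change — [tigomwodu]
  Rule 5 Final Devoicing: no change — [tigomwodu]

[mugadolo], [tigomwodu]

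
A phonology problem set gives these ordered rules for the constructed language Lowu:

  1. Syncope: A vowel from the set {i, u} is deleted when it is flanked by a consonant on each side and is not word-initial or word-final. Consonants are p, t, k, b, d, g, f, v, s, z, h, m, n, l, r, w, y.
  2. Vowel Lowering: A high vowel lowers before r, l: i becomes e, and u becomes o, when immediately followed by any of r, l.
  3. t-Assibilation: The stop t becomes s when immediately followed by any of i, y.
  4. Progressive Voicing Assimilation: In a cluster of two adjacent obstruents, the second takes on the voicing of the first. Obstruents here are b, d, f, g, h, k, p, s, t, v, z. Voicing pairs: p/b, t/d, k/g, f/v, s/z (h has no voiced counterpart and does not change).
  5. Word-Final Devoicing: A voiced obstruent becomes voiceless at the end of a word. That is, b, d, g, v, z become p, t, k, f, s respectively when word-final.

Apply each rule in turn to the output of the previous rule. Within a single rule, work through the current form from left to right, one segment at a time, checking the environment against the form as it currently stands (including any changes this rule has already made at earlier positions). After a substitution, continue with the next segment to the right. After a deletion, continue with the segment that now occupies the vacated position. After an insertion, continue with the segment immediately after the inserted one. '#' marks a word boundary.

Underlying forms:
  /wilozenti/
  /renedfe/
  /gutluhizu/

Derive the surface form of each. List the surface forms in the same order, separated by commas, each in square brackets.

/wilozenti/:
  1 Syncope: [wilozenti] → [wlozenti]
  2 Vowel Lowering: no change — [wlozenti]
  3 t-Assibilation: [wlozenti] → [wlozensi]
  4 Progressive Voicing Assimilation: no change — [wlozensi]
  5 Word-Final Devoicing: no change — [wlozensi]
/renedfe/:
  1 Syncope: no change — [renedfe]
  2 Vowel Lowering: no change — [renedfe]
  3 t-Assibilation: no change — [renedfe]
  4 Progressive Voicing Assimilation: [renedfe] → [renedve]
  5 Word-Final Devoicing: no change — [renedve]
/gutluhizu/:
  1 Syncope: [gutluhizu] → [gtlhzu]
  2 Vowel Lowering: no change — [gtlhzu]
  3 t-Assibilation: no change — [gtlhzu]
  4 Progressive Voicing Assimilation: [gtlhzu] → [gdlhsu]
  5 Word-Final Devoicing: no change — [gdlhsu]

[wlozensi], [renedve], [gdlhsu]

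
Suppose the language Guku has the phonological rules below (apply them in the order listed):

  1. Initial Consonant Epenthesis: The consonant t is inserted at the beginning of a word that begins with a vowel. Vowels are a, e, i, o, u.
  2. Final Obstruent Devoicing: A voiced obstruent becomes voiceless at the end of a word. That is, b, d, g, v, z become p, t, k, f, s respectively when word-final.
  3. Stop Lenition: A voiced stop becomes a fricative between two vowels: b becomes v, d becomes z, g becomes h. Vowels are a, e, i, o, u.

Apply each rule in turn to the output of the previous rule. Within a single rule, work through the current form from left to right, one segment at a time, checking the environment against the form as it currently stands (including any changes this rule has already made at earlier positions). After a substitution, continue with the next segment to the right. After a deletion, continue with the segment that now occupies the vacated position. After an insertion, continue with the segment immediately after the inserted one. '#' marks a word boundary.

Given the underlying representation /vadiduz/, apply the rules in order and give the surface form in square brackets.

1 Initial Consonant Epenthesis: no change — [vadiduz]
2 Final Obstruent Devoicing: [vadiduz] → [vadidus]
3 Stop Lenition: [vadidus] → [vazizus]

[vazizus]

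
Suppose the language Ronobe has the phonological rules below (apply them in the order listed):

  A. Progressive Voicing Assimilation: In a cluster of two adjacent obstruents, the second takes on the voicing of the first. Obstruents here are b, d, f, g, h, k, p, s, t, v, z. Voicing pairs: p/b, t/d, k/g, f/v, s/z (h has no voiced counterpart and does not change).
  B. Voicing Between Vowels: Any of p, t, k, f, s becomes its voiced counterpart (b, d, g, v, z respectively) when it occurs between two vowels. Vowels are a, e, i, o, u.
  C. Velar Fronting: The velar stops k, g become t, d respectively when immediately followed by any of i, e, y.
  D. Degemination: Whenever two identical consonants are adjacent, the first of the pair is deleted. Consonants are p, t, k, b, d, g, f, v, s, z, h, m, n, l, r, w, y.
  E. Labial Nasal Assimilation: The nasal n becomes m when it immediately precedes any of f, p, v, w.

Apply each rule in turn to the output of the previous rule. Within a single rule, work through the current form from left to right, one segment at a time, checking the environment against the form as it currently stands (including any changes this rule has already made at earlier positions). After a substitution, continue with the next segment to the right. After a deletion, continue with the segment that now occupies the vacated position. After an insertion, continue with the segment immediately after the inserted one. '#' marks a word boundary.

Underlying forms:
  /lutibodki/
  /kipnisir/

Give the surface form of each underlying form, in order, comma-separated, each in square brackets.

/lutibodki/:
  A Progressive Voicing Assimilation: [lutibodki] → [lutibodgi]
  B Voicing Between Vowels: [lutibodgi] → [ludibodgi]
  C Velar Fronting: [ludibodgi] → [ludiboddi]
  D Degemination: [ludiboddi] → [ludibodi]
  E Labial Nasal Assimilation: no change — [ludibodi]
/kipnisir/:
  A Progressive Voicing Assimilation: no change — [kipnisir]
  B Voicing Between Vowels: [kipnisir] → [kipnizir]
  C Velar Fronting: [kipnizir] → [tipnizir]
  D Degemination: no change — [tipnizir]
  E Labial Nasal Assimilation: no change — [tipnizir]

[ludibodi], [tipnizir]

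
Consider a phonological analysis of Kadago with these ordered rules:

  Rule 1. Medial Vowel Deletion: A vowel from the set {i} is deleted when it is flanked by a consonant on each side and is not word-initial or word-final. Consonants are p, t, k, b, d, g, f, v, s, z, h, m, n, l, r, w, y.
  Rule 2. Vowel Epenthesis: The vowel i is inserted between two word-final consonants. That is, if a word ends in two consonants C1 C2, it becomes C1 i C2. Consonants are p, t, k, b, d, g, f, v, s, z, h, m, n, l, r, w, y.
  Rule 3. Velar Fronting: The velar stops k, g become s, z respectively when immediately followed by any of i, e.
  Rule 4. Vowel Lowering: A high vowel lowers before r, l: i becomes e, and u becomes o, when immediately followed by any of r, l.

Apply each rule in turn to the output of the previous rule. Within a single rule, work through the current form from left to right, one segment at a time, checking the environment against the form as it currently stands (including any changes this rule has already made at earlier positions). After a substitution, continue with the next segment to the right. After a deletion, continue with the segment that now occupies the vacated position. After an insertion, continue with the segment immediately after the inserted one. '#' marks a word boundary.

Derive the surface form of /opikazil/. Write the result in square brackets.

[opkazel]

Rule 1 Medial Vowel Deletion: [opikazil] → [opkazl]
Rule 2 Vowel Epenthesis: [opkazl] → [opkazil]
Rule 3 Velar Fronting: no change — [opkazil]
Rule 4 Vowel Lowering: [opkazil] → [opkazel]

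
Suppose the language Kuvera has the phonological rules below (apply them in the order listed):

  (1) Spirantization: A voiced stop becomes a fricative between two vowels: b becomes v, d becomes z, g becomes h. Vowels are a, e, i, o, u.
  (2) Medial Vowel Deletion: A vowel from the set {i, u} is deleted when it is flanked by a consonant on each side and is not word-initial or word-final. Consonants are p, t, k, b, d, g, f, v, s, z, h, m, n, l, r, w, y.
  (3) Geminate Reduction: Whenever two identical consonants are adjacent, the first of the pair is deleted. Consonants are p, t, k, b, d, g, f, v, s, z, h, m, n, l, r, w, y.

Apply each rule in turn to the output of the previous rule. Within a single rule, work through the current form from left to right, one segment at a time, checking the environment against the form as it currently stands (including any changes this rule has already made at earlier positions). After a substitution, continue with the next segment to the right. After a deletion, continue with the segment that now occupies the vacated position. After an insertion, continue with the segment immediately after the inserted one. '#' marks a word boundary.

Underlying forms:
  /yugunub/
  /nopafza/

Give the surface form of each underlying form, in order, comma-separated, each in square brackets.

/yugunub/:
  (1) Spirantization: [yugunub] → [yuhunub]
  (2) Medial Vowel Deletion: [yuhunub] → [yhnb]
  (3) Geminate Reduction: no change — [yhnb]
/nopafza/:
  (1) Spirantization: no change — [nopafza]
  (2) Medial Vowel Deletion: no change — [nopafza]
  (3) Geminate Reduction: no change — [nopafza]

[yhnb], [nopafza]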